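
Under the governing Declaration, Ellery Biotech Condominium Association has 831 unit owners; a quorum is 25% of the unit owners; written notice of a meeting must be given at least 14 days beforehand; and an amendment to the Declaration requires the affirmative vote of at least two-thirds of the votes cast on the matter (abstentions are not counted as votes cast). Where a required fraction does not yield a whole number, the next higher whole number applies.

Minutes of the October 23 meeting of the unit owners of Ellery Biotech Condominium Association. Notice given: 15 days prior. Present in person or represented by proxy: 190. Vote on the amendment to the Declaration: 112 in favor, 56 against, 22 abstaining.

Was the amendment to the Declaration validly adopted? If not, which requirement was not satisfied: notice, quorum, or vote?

Notice: 15 days given; 14 required. Satisfied.
Quorum: 25% of 831 = 207.75, rounded up to 208; 190 present. Not satisfied.
Vote: requires two-thirds of the votes cast (190 − 22 abstaining = 168); 2/3 of 168 = 112, so 112 needed; 112 in favor. Satisfied.

Invalid — quorum requirement not satisfied.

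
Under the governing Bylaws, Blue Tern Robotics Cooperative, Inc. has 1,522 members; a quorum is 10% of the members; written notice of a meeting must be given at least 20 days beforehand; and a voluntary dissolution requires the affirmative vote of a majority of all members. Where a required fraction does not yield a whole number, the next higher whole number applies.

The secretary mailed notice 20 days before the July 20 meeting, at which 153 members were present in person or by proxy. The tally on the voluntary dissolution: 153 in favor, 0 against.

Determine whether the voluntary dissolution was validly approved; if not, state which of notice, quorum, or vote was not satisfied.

Invalid — vote requirement not satisfied.

Notice: 20 days given; 20 required. Satisfied.
Quorum: 10% of 1,522 = 152.20, rounded up to 153; 153 present. Satisfied.
Vote: requires a majority of all members (1,522); a majority of 1522 is 762, so 762 needed; 153 in favor. Not satisfied.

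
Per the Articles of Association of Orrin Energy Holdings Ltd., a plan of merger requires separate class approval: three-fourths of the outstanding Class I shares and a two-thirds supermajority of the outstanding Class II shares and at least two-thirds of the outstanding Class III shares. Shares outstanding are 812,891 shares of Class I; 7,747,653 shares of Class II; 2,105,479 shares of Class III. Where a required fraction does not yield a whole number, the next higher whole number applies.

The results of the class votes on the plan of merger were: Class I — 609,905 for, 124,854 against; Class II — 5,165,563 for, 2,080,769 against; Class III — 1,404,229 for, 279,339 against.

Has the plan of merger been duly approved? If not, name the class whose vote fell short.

Approved — every class gave the required vote.

Class I: 3/4 of 812891 = 609668.25, rounded up to 609669; 609,669 required, 609,905 in favor — approved.
Class II: 2/3 of 7747653 = 5165102; 5,165,102 required, 5,165,563 in favor — approved.
Class III: 2/3 of 2105479 = 1403652.67, rounded up to 1403653; 1,403,653 required, 1,404,229 in favor — approved.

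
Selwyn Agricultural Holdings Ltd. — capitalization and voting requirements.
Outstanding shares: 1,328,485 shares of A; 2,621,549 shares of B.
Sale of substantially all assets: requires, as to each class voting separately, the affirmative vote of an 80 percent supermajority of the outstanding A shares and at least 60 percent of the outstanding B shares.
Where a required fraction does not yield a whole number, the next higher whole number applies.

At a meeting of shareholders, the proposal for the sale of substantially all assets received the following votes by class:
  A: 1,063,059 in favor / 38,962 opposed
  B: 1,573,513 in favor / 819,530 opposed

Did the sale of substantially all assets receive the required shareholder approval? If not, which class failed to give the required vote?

Approved — every class gave the required vote.

A: 4/5 of 1328485 = 1062788; 1,062,788 required, 1,063,059 in favor — approved.
B: 3/5 of 2621549 = 1572929.40, rounded up to 1572930; 1,572,930 required, 1,573,513 in favor — approved.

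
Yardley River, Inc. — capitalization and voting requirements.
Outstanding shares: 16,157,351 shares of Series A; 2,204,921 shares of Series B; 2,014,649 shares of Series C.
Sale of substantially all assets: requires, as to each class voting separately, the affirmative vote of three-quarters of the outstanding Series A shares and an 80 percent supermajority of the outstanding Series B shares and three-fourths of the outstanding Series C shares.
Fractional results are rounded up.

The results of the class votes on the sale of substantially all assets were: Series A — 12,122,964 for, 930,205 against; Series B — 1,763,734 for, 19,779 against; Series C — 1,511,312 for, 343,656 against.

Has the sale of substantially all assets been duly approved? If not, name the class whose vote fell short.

Series A: 3/4 of 16157351 = 12118013.25, rounded up to 12118014; 12,118,014 required, 12,122,964 in favor — approved.
Series B: 4/5 of 2204921 = 1763936.80, rounded up to 1763937; 1,763,937 required, 1,763,734 in favor — not approved.
Series C: 3/4 of 2014649 = 1510986.75, rounded up to 1510987; 1,510,987 required, 1,511,312 in favor — approved.

Not approved — the Series B shares did not give the required vote.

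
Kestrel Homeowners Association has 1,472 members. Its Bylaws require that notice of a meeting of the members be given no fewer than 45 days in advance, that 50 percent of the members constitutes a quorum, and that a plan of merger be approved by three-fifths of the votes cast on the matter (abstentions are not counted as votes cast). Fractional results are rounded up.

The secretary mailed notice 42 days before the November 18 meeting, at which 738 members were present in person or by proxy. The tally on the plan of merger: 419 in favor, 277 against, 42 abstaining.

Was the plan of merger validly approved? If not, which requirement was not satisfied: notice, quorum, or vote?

Invalid — notice requirement not satisfied.

Notice: 42 days given; 45 required. Not satisfied.
Quorum: 50% of 1,472 = 736; 738 present. Satisfied.
Vote: requires three-fifths of the votes cast (738 − 42 abstaining = 696); 3/5 of 696 = 417.60, rounded up to 418, so 418 needed; 419 in favor. Satisfied.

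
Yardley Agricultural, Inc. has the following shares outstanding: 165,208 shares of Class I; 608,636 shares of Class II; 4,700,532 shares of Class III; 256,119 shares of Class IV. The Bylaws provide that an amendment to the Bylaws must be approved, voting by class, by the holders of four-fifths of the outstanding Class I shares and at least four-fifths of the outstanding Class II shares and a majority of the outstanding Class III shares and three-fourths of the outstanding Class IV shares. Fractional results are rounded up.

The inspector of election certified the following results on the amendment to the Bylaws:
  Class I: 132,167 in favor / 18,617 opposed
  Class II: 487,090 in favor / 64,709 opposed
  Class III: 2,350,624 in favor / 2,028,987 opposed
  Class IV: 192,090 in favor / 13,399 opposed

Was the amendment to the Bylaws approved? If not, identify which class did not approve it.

Class I: 4/5 of 165208 = 132166.40, rounded up to 132167; 132,167 required, 132,167 in favor — approved.
Class II: 4/5 of 608636 = 486908.80, rounded up to 486909; 486,909 required, 487,090 in favor — approved.
Class III: a majority of 4700532 is 2350267; 2,350,267 required, 2,350,624 in favor — approved.
Class IV: 3/4 of 256119 = 192089.25, rounded up to 192090; 192,090 required, 192,090 in favor — approved.

Approved — every class gave the required vote.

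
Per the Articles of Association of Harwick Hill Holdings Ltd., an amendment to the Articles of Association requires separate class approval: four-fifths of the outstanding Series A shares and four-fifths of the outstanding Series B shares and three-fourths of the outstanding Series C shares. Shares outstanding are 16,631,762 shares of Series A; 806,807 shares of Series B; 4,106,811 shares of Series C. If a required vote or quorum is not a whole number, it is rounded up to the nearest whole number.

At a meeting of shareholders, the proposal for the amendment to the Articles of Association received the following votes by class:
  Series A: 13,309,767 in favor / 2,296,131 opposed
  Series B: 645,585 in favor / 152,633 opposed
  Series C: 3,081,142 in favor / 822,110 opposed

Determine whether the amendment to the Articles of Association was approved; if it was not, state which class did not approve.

Series A: 4/5 of 16631762 = 13305409.60, rounded up to 13305410; 13,305,410 required, 13,309,767 in favor — approved.
Series B: 4/5 of 806807 = 645445.60, rounded up to 645446; 645,446 required, 645,585 in favor — approved.
Series C: 3/4 of 4106811 = 3080108.25, rounded up to 3080109; 3,080,109 required, 3,081,142 in favor — approved.

Approved — every class gave the required vote.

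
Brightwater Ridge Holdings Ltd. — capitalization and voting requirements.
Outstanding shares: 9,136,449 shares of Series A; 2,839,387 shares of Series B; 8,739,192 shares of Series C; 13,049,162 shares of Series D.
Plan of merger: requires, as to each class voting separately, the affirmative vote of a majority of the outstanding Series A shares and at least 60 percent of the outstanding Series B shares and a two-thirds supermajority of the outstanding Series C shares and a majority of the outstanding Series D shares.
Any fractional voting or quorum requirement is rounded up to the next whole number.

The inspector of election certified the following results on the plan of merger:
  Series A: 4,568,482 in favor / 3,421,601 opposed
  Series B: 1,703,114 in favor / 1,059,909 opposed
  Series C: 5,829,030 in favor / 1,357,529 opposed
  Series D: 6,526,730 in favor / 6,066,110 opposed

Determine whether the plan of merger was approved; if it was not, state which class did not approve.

Not approved — the Series B shares did not give the required vote.

Series A: a majority of 9136449 is 4568225; 4,568,225 required, 4,568,482 in favor — approved.
Series B: 3/5 of 2839387 = 1703632.20, rounded up to 1703633; 1,703,633 required, 1,703,114 in favor — not approved.
Series C: 2/3 of 8739192 = 5826128; 5,826,128 required, 5,829,030 in favor — approved.
Series D: a majority of 13049162 is 6524582; 6,524,582 required, 6,526,730 in favor — approved.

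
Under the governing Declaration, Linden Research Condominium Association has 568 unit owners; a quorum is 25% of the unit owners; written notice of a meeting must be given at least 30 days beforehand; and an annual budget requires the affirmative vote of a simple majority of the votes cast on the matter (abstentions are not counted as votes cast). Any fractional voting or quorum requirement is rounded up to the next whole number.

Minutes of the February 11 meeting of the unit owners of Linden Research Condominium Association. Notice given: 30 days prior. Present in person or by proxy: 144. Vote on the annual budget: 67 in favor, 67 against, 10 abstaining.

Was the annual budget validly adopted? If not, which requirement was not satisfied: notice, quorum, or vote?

Notice: 30 days given; 30 required. Satisfied.
Quorum: 25% of 568 = 142; 144 present. Satisfied.
Vote: requires a majority of the votes cast (144 − 10 abstaining = 134); a majority of 134 is 68, so 68 needed; 67 in favor. Not satisfied.

Invalid — vote requirement not satisfied.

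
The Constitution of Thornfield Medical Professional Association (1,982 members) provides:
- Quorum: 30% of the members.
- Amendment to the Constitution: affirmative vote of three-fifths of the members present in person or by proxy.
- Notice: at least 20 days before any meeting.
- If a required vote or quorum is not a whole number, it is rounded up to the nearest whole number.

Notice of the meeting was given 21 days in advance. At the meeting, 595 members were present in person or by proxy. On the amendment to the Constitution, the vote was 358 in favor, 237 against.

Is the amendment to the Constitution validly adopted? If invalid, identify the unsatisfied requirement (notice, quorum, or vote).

Valid — all requirements satisfied.

Notice: 21 days given; 20 required. Satisfied.
Quorum: 30% of 1,982 = 594.60, rounded up to 595; 595 present. Satisfied.
Vote: requires three-fifths of those present (595); 3/5 of 595 = 357, so 357 needed; 358 in favor. Satisfied.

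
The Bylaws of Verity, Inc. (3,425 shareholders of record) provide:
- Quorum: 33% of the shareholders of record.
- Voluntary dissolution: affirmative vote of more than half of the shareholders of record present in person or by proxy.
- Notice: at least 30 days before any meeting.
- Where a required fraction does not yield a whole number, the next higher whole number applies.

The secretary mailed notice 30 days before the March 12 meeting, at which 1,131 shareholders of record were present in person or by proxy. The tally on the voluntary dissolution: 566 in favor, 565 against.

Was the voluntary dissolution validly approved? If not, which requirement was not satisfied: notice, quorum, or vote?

Notice: 30 days given; 30 required. Satisfied.
Quorum: 33% of 3,425 = 1,130.25, rounded up to 1,131; 1,131 present. Satisfied.
Vote: requires a majority of those present (1,131); a majority of 1131 is 566, so 566 needed; 566 in favor. Satisfied.

Valid — all requirements satisfied.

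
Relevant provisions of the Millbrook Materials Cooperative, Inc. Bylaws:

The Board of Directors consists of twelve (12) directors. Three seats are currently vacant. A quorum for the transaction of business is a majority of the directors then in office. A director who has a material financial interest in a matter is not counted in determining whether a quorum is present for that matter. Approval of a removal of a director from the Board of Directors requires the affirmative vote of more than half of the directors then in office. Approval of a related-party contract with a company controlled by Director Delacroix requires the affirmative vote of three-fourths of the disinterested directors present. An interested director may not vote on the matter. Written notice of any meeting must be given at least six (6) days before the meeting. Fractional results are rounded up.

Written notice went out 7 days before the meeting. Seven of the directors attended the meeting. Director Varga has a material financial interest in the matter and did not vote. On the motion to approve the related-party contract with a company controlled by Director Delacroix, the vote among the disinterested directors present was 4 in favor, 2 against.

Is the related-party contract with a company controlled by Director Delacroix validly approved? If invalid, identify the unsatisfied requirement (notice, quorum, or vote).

Notice: 7 days given; 6 required (7 ≥ 6). Satisfied.
Quorum: 7 present, but the 1 interested director does not count, leaving 6. Quorum is 5. Satisfied.
Vote: the related-party contract with a company controlled by Director Delacroix requires three-fourths of the disinterested directors present (7 − 1 = 6). 3/4 of 6 = 4.50, rounded up to 5, so 5 affirmative votes are needed; 4 voted in favor. Not satisfied.

Invalid — vote requirement not satisfied.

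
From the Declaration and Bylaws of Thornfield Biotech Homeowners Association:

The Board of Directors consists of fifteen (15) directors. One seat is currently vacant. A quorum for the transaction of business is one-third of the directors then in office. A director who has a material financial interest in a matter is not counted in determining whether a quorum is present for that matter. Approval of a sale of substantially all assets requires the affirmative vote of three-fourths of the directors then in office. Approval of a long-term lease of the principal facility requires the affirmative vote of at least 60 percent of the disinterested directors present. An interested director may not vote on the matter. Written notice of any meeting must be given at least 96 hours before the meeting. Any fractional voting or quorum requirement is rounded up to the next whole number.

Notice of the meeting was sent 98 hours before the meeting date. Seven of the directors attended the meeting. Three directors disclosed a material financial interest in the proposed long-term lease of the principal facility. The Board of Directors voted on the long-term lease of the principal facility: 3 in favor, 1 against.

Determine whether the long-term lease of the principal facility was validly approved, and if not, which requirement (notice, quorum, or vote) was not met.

Notice: 98 hours given; 96 required (98 ≥ 96). Satisfied.
Quorum: 7 present, but the 3 interested directors do not count, leaving 4. Quorum is 5. Not satisfied.
Vote: the long-term lease of the principal facility requires three-fifths of the disinterested directors present (7 − 3 = 4). 3/5 of 4 = 2.40, rounded up to 3, so 3 affirmative votes are needed; 3 voted in favor. Satisfied. (Moot — without a quorum no business can be validly transacted.)

Invalid — quorum requirement not satisfied.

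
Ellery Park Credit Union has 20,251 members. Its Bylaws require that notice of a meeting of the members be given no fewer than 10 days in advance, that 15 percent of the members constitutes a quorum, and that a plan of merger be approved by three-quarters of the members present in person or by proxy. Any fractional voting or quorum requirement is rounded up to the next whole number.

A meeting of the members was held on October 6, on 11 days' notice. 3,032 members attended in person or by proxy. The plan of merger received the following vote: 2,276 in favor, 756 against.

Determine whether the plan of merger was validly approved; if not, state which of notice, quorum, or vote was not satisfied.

Invalid — quorum requirement not satisfied.

Notice: 11 days given; 10 required. Satisfied.
Quorum: 15% of 20,251 = 3,037.65, rounded up to 3,038; 3,032 present. Not satisfied.
Vote: requires three-fourths of those present (3,032); 3/4 of 3032 = 2274, so 2,274 needed; 2,276 in favor. Satisfied.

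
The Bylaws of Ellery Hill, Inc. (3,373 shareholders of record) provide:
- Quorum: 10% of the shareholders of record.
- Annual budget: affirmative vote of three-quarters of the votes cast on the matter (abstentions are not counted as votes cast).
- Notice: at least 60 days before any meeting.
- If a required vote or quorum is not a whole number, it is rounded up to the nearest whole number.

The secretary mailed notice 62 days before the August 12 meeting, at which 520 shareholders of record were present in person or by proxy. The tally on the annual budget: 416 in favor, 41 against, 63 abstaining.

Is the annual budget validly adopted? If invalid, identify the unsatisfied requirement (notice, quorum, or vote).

Valid — all requirements satisfied.

Notice: 62 days given; 60 required. Satisfied.
Quorum: 10% of 3,373 = 337.30, rounded up to 338; 520 present. Satisfied.
Vote: requires three-fourths of the votes cast (520 − 63 abstaining = 457); 3/4 of 457 = 342.75, rounded up to 343, so 343 needed; 416 in favor. Satisfied.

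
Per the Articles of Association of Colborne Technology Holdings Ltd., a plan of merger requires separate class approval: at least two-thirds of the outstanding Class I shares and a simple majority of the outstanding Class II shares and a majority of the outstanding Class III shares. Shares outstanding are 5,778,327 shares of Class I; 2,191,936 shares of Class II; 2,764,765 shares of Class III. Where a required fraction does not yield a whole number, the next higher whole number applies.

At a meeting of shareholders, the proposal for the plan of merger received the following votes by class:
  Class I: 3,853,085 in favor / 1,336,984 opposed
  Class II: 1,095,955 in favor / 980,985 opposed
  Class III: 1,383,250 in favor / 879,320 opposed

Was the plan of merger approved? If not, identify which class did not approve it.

Class I: 2/3 of 5778327 = 3852218; 3,852,218 required, 3,853,085 in favor — approved.
Class II: a majority of 2191936 is 1095969; 1,095,969 required, 1,095,955 in favor — not approved.
Class III: a majority of 2764765 is 1382383; 1,382,383 required, 1,383,250 in favor — approved.

Not approved — the Class II shares did not give the required vote.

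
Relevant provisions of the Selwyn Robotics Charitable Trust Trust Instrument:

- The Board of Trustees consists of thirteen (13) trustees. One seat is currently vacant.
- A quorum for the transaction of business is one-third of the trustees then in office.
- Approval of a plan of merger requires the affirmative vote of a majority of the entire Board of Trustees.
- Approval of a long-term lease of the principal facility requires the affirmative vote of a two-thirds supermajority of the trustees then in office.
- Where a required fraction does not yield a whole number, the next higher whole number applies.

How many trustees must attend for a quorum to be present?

4

1/3 of 12 = 4.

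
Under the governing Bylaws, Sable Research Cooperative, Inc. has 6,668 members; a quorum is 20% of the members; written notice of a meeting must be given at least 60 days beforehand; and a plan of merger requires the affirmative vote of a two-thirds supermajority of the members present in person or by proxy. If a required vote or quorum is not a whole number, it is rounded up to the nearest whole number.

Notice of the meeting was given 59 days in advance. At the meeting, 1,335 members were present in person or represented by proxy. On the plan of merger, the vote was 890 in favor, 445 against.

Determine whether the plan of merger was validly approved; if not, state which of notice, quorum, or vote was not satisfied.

Notice: 59 days given; 60 required. Not satisfied.
Quorum: 20% of 6,668 = 1,333.60, rounded up to 1,334; 1,335 present. Satisfied.
Vote: requires two-thirds of those present (1,335); 2/3 of 1335 = 890, so 890 needed; 890 in favor. Satisfied.

Invalid — notice requirement not satisfied.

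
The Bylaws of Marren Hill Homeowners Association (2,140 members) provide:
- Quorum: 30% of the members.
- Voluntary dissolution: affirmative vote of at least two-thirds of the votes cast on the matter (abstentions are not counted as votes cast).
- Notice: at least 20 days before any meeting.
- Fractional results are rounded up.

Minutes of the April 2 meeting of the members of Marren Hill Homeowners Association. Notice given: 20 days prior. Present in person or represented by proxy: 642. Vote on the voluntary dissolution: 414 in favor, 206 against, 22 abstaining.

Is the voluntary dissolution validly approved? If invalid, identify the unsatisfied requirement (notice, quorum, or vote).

Valid — all requirements satisfied.

Notice: 20 days given; 20 required. Satisfied.
Quorum: 30% of 2,140 = 642; 642 present. Satisfied.
Vote: requires two-thirds of the votes cast (642 − 22 abstaining = 620); 2/3 of 620 = 413.33, rounded up to 414, so 414 needed; 414 in favor. Satisfied.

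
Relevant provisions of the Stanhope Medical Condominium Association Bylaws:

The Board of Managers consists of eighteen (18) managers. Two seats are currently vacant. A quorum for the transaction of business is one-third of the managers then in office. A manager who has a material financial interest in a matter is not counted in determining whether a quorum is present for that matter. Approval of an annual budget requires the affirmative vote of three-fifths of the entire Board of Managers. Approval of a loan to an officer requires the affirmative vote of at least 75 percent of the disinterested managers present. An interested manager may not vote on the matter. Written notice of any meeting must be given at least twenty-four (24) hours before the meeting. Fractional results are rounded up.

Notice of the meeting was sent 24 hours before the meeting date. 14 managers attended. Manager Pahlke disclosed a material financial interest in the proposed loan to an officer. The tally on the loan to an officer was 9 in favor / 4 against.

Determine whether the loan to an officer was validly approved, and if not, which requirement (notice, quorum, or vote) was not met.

Invalid — vote requirement not satisfied.

Notice: 24 hours given; 24 required (24 ≥ 24). Satisfied.
Quorum: 14 present, but the 1 interested manager does not count, leaving 13. Quorum is 6. Satisfied.
Vote: the loan to an officer requires three-fourths of the disinterested managers present (14 − 1 = 13). 3/4 of 13 = 9.75, rounded up to 10, so 10 affirmative votes are needed; 9 voted in favor. Not satisfied.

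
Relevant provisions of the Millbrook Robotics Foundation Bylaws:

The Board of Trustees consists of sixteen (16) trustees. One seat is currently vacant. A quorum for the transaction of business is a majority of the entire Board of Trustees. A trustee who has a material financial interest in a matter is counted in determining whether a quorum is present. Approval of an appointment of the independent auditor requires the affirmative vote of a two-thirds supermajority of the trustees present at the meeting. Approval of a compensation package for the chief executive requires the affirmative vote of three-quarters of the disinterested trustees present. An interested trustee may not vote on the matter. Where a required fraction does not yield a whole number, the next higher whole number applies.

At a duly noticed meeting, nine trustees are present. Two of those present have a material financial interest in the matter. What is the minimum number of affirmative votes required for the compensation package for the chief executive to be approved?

The compensation package for the chief executive requires three-fourths of the disinterested trustees present (9 − 2 = 7).
3/4 of 7 = 5.25, rounded up to 6.

6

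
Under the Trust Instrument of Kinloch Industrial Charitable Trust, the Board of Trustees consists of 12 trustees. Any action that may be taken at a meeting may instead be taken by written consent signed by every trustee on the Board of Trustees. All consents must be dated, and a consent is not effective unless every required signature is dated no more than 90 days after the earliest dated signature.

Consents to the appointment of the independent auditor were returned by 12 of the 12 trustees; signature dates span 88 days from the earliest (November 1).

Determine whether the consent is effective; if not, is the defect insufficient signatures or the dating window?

Signatures required: every one of 12 — unanimous means all 12, so 12 needed; 12 signed. Sufficient.
Dating window: the latest signature is 88 days after the earliest; the limit is 90 days. Within the window.

Effective — both the signature and dating-window requirements are satisfied.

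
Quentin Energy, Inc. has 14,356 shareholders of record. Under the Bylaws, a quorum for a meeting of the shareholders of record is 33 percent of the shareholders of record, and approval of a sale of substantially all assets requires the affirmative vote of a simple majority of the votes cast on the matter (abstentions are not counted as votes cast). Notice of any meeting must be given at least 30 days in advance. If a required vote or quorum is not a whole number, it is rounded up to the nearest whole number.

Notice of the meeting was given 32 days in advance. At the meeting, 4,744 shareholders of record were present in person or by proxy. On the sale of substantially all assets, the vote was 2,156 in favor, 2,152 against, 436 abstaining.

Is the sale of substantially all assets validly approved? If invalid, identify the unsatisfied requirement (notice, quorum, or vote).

Valid — all requirements satisfied.

Notice: 32 days given; 30 required. Satisfied.
Quorum: 33% of 14,356 = 4,737.48, rounded up to 4,738; 4,744 present. Satisfied.
Vote: requires a majority of the votes cast (4,744 − 436 abstaining = 4,308); a majority of 4308 is 2155, so 2,155 needed; 2,156 in favor. Satisfied.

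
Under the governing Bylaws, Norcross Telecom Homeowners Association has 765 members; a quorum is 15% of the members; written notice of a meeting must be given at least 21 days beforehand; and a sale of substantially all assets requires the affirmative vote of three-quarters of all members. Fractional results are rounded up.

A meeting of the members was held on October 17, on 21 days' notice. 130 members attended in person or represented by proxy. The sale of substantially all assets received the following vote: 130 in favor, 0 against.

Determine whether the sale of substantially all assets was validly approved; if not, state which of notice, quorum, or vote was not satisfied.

Notice: 21 days given; 21 required. Satisfied.
Quorum: 15% of 765 = 114.75, rounded up to 115; 130 present. Satisfied.
Vote: requires three-fourths of all members (765); 3/4 of 765 = 573.75, rounded up to 574, so 574 needed; 130 in favor. Not satisfied.

Invalid — vote requirement not satisfied.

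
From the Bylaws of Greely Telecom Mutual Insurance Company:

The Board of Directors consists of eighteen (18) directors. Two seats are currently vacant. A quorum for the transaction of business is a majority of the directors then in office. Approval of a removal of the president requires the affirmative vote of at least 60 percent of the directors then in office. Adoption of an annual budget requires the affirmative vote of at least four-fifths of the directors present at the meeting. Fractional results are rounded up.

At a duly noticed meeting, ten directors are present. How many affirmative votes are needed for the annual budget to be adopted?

8

The annual budget requires four-fifths of the directors present (10).
4/5 of 10 = 8.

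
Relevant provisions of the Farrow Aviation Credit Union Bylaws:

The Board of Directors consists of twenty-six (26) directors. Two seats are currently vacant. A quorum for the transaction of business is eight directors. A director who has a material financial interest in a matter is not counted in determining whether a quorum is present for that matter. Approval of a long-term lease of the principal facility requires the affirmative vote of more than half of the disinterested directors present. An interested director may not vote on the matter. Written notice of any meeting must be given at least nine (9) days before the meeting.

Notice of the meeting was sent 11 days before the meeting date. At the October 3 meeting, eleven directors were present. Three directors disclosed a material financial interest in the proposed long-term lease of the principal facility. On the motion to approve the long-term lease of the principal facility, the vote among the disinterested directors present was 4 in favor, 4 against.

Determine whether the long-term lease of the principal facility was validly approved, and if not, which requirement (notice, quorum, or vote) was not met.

Invalid — vote requirement not satisfied.

Notice: 11 days given; 9 required (11 ≥ 9). Satisfied.
Quorum: 11 present, but the 3 interested directors do not count, leaving 8. Quorum is 8. Satisfied.
Vote: the long-term lease of the principal facility requires a majority of the disinterested directors present (11 − 3 = 8). A majority of 8 is 5, so 5 affirmative votes are needed; 4 voted in favor. Not satisfied.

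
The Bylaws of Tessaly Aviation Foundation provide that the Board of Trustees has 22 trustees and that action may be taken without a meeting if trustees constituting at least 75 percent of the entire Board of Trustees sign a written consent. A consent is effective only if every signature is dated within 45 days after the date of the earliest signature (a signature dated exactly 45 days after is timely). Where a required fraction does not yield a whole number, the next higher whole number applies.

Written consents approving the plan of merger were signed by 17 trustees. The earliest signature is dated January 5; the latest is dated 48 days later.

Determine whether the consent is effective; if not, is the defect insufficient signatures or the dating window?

Not effective — dating-window requirement not satisfied.

Signatures required: at least 75 percent of 22 — 3/4 of 22 = 16.50, rounded up to 17, so 17 needed; 17 signed. Sufficient.
Dating window: the latest signature is 48 days after the earliest; the limit is 45 days. Outside the window.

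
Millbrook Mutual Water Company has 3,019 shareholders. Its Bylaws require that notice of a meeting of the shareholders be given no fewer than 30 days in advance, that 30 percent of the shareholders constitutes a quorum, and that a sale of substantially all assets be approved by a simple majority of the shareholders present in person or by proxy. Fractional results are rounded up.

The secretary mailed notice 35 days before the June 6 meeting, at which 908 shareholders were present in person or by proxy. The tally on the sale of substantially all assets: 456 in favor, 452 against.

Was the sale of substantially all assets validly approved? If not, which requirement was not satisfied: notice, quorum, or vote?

Notice: 35 days given; 30 required. Satisfied.
Quorum: 30% of 3,019 = 905.70, rounded up to 906; 908 present. Satisfied.
Vote: requires a majority of those present (908); a majority of 908 is 455, so 455 needed; 456 in favor. Satisfied.

Valid — all requirements satisfied.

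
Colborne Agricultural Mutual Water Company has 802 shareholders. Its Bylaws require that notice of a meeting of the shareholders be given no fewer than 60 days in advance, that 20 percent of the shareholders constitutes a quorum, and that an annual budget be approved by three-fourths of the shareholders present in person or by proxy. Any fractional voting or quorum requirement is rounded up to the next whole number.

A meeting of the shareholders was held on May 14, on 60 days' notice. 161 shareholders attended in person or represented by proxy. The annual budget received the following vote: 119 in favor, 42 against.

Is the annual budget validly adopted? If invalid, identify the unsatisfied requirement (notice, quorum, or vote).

Notice: 60 days given; 60 required. Satisfied.
Quorum: 20% of 802 = 160.40, rounded up to 161; 161 present. Satisfied.
Vote: requires three-fourths of those present (161); 3/4 of 161 = 120.75, rounded up to 121, so 121 needed; 119 in favor. Not satisfied.

Invalid — vote requirement not satisfied.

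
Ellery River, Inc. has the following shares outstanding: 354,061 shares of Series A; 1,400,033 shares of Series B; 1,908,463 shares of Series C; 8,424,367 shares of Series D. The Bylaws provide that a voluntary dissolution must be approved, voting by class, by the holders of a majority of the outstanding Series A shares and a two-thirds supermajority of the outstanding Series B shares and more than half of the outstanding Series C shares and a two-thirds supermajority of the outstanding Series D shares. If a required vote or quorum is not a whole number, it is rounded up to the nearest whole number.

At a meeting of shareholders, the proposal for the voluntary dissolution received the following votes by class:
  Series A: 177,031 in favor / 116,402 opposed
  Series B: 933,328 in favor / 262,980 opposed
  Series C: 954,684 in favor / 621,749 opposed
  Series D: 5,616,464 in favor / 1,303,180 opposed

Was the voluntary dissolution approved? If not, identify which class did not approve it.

Not approved — the Series B shares did not give the required vote.

Series A: a majority of 354061 is 177031; 177,031 required, 177,031 in favor — approved.
Series B: 2/3 of 1400033 = 933355.33, rounded up to 933356; 933,356 required, 933,328 in favor — not approved.
Series C: a majority of 1908463 is 954232; 954,232 required, 954,684 in favor — approved.
Series D: 2/3 of 8424367 = 5616244.67, rounded up to 5616245; 5,616,245 required, 5,616,464 in favor — approved.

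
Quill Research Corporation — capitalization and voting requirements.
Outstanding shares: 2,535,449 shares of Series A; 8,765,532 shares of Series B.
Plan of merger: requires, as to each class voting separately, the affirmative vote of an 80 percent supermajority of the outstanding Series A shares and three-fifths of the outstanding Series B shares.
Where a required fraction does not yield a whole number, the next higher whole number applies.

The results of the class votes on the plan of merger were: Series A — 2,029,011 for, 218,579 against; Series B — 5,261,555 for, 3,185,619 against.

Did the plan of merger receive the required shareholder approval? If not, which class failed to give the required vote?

Series A: 4/5 of 2535449 = 2028359.20, rounded up to 2028360; 2,028,360 required, 2,029,011 in favor — approved.
Series B: 3/5 of 8765532 = 5259319.20, rounded up to 5259320; 5,259,320 required, 5,261,555 in favor — approved.

Approved — every class gave the required vote.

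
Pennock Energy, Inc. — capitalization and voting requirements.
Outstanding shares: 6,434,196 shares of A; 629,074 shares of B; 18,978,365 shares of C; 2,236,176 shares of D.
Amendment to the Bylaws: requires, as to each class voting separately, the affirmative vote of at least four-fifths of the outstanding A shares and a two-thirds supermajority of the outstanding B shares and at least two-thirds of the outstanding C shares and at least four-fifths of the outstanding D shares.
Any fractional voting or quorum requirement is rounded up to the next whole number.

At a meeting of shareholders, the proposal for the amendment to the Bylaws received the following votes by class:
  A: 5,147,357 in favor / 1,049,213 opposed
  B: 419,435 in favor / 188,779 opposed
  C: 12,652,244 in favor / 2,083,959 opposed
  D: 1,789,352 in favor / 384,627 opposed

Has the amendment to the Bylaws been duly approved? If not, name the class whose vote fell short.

A: 4/5 of 6434196 = 5147356.80, rounded up to 5147357; 5,147,357 required, 5,147,357 in favor — approved.
B: 2/3 of 629074 = 419382.67, rounded up to 419383; 419,383 required, 419,435 in favor — approved.
C: 2/3 of 18978365 = 12652243.33, rounded up to 12652244; 12,652,244 required, 12,652,244 in favor — approved.
D: 4/5 of 2236176 = 1788940.80, rounded up to 1788941; 1,788,941 required, 1,789,352 in favor — approved.

Approved — every class gave the required vote.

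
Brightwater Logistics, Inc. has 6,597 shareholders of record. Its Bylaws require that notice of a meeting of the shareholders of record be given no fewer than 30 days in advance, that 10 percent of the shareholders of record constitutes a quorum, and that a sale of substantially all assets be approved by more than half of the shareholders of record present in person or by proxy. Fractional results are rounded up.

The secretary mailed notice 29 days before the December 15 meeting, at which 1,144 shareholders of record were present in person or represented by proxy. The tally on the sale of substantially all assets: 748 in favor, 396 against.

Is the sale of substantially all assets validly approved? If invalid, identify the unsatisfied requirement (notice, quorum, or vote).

Notice: 29 days given; 30 required. Not satisfied.
Quorum: 10% of 6,597 = 659.70, rounded up to 660; 1,144 present. Satisfied.
Vote: requires a majority of those present (1,144); a majority of 1144 is 573, so 573 needed; 748 in favor. Satisfied.

Invalid — notice requirement not satisfied.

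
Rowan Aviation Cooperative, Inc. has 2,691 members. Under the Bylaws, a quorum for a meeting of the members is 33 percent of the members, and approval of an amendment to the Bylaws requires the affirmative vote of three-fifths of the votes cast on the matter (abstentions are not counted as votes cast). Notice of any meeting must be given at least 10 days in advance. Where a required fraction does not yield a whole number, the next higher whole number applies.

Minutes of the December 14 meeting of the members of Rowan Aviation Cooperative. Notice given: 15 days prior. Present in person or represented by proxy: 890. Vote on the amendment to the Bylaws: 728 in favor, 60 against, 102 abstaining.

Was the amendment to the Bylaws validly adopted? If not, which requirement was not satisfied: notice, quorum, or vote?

Valid — all requirements satisfied.

Notice: 15 days given; 10 required. Satisfied.
Quorum: 33% of 2,691 = 888.03, rounded up to 889; 890 present. Satisfied.
Vote: requires three-fifths of the votes cast (890 − 102 abstaining = 788); 3/5 of 788 = 472.80, rounded up to 473, so 473 needed; 728 in favor. Satisfied.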